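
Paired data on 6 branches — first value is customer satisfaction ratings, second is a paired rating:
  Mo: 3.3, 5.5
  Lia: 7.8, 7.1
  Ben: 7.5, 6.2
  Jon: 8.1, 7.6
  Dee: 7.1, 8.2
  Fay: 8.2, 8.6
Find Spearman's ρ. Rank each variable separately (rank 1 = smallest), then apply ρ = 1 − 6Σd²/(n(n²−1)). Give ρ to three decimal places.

Ranks of variable 1: 1, 4, 3, 5, 2, 6
Ranks of variable 2: 1, 3, 2, 4, 5, 6
d = r₁ − r₂: 0, 1, 1, 1, -3, 0
d²: 0, 1, 1, 1, 9, 0; Σd² = 12
ρ = 1 − 6·12/(6·35) = 1 − 72/210 = 0.657

0.657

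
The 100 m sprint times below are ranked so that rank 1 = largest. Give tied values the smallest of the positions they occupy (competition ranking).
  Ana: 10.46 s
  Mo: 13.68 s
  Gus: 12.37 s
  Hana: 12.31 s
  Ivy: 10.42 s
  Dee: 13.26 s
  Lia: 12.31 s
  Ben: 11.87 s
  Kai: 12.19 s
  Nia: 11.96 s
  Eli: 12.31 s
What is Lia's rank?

Sorted (descending): 13.68, 13.26, 12.37, 12.31, 12.31, 12.31, 12.19, 11.96, 11.87, 10.46, 10.42
The 3 values of 12.31 occupy positions 4–6 → each gets rank 4.
Lia has value 12.31 s → rank 4.

4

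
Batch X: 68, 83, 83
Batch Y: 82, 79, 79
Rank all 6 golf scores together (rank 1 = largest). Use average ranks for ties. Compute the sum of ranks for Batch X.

9

Sorted (descending): 83, 83, 82, 79, 79, 68
The 2 values of 83 occupy positions 1–2 → average rank (1+2)/2 = 1.5.
The 2 values of 79 occupy positions 4–5 → average rank (4+5)/2 = 4.5.
Batch X values → pooled ranks: 68→6, 83→1.5, 83→1.5
Rank sum = 6 + 1.5 + 1.5 = 9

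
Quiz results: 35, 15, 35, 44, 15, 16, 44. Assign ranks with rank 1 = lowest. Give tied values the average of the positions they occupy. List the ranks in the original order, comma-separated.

4.5, 1.5, 4.5, 6.5, 1.5, 3, 6.5

Sorted (ascending): 15, 15, 16, 35, 35, 44, 44
The 2 values of 15 occupy positions 1–2 → average rank (1+2)/2 = 1.5.
The 2 values of 35 occupy positions 4–5 → average rank (4+5)/2 = 4.5.
The 2 values of 44 occupy positions 6–7 → average rank (6+7)/2 = 6.5.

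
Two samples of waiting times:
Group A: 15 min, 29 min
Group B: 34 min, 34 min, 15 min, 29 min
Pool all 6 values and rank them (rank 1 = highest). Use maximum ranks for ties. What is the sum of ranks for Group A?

10

Sorted (descending): 34, 34, 29, 29, 15, 15
The 2 values of 34 occupy positions 1–2 → each gets rank 2.
The 2 values of 29 occupy positions 3–4 → each gets rank 4.
The 2 values of 15 occupy positions 5–6 → each gets rank 6.
Group A values → pooled ranks: 15→6, 29→4
Rank sum = 6 + 4 = 10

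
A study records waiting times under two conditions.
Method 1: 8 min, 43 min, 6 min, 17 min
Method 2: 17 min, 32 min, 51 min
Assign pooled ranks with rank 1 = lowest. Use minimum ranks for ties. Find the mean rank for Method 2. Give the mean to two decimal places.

Sorted (ascending): 6, 8, 17, 17, 32, 43, 51
The 2 values of 17 occupy positions 3–4 → each gets rank 3.
Method 2 values → pooled ranks: 17→3, 32→5, 51→7
Mean rank = (3 + 5 + 7) / 3 = 5.00

5.00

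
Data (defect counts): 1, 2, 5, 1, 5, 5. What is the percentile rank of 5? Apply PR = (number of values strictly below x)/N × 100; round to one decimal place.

50.0

N = 6.
Strictly below 5: 3. Equal to 5: 3.
PR = 3/6 × 100 = 50.0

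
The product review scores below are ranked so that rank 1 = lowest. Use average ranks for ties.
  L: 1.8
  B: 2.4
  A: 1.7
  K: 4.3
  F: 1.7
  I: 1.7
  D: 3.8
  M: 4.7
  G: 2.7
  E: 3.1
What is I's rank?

2

Sorted (ascending): 1.7, 1.7, 1.7, 1.8, 2.4, 2.7, 3.1, 3.8, 4.3, 4.7
The 3 values of 1.7 occupy positions 1–3 → average rank 2.
I has value 1.7 → rank 2.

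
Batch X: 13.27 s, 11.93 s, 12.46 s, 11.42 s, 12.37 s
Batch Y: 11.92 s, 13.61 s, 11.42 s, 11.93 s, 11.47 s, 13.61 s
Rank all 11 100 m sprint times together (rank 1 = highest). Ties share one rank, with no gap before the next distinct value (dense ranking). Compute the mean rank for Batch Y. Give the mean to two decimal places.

4.67

Sorted (descending): 13.61, 13.61, 13.27, 12.46, 12.37, 11.93, 11.93, 11.92, 11.47, 11.42, 11.42
The 2 values of 13.61 share dense rank 1.
The 2 values of 11.93 share dense rank 5.
The 2 values of 11.42 share dense rank 8.
Remaining distinct values take the next consecutive integers.
Batch Y values → pooled ranks: 11.92→6, 13.61→1, 11.42→8, 11.93→5, 11.47→7, 13.61→1
Mean rank = (6 + 1 + 8 + 5 + 7 + 1) / 6 = 4.67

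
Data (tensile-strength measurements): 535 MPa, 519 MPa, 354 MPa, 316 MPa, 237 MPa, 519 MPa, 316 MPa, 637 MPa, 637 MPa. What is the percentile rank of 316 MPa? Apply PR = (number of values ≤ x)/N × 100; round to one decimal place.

33.3

N = 9.
Strictly below 316: 1. Equal to 316: 2.
PR = 3/9 × 100 = 33.3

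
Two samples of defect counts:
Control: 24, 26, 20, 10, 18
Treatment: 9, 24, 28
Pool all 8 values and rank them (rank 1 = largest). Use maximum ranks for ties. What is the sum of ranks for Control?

24

Sorted (descending): 28, 26, 24, 24, 20, 18, 10, 9
The 2 values of 24 occupy positions 3–4 → each gets rank 4.
Control values → pooled ranks: 24→4, 26→2, 20→5, 10→7, 18→6
Rank sum = 4 + 2 + 5 + 7 + 6 = 24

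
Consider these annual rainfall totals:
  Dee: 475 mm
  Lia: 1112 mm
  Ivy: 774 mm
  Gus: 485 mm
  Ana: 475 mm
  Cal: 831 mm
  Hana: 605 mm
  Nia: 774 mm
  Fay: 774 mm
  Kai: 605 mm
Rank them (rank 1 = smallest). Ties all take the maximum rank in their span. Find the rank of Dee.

2

Sorted (ascending): 475, 475, 485, 605, 605, 774, 774, 774, 831, 1112
The 2 values of 475 occupy positions 1–2 → each gets rank 2.
The 2 values of 605 occupy positions 4–5 → each gets rank 5.
The 3 values of 774 occupy positions 6–8 → each gets rank 8.
Dee has value 475 mm → rank 2.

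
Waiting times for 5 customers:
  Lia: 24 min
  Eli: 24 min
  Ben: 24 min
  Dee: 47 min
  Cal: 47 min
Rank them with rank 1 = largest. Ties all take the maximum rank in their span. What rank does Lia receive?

5

Sorted (descending): 47, 47, 24, 24, 24
The 2 values of 47 occupy positions 1–2 → each gets rank 2.
The 3 values of 24 occupy positions 3–5 → each gets rank 5.
Lia has value 24 min → rank 5.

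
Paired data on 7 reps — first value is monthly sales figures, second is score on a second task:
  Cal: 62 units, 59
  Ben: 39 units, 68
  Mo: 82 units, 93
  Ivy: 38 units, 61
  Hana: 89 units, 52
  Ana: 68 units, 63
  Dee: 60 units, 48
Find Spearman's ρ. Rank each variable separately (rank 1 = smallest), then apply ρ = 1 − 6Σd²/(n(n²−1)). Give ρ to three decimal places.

Ranks of variable 1: 4, 2, 6, 1, 7, 5, 3
Ranks of variable 2: 3, 6, 7, 4, 2, 5, 1
d = r₁ − r₂: 1, -4, -1, -3, 5, 0, 2
d²: 1, 16, 1, 9, 25, 0, 4; Σd² = 56
ρ = 1 − 6·56/(7·48) = 1 − 336/336 = 0.000

0.000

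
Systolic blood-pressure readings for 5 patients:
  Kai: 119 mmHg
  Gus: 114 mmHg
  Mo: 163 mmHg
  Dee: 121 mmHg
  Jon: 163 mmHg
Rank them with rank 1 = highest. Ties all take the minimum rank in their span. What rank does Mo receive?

1

Sorted (descending): 163, 163, 121, 119, 114
The 2 values of 163 occupy positions 1–2 → each gets rank 1.
Mo has value 163 mmHg → rank 1.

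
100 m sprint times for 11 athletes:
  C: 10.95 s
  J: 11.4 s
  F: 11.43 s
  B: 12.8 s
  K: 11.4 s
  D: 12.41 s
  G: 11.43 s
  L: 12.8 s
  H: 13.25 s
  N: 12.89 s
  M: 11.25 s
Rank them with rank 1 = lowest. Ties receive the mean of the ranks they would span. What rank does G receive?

5.5

Sorted (ascending): 10.95, 11.25, 11.4, 11.4, 11.43, 11.43, 12.41, 12.8, 12.8, 12.89, 13.25
The 2 values of 11.4 occupy positions 3–4 → average rank (3+4)/2 = 3.5.
The 2 values of 11.43 occupy positions 5–6 → average rank (5+6)/2 = 5.5.
The 2 values of 12.8 occupy positions 8–9 → average rank (8+9)/2 = 8.5.
G has value 11.43 s → rank 5.5.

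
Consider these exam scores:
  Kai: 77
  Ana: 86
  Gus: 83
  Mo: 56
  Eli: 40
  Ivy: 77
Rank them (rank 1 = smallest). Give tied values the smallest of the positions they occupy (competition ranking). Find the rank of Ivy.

Sorted (ascending): 40, 56, 77, 77, 83, 86
The 2 values of 77 occupy positions 3–4 → each gets rank 3.
Ivy has value 77 → rank 3.

3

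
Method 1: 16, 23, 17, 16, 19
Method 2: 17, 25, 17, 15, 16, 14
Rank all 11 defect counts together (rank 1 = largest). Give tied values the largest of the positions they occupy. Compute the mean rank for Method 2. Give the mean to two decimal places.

7.17

Sorted (descending): 25, 23, 19, 17, 17, 17, 16, 16, 16, 15, 14
The 3 values of 17 occupy positions 4–6 → each gets rank 6.
The 3 values of 16 occupy positions 7–9 → each gets rank 9.
Method 2 values → pooled ranks: 17→6, 25→1, 17→6, 15→10, 16→9, 14→11
Mean rank = (6 + 1 + 6 + 10 + 9 + 11) / 6 = 7.17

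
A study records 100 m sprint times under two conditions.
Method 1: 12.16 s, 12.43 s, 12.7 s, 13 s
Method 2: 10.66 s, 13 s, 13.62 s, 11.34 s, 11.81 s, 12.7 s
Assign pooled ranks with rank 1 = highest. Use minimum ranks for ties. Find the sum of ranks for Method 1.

19

Sorted (descending): 13.62, 13, 13, 12.7, 12.7, 12.43, 12.16, 11.81, 11.34, 10.66
The 2 values of 13 occupy positions 2–3 → each gets rank 2.
The 2 values of 12.7 occupy positions 4–5 → each gets rank 4.
Method 1 values → pooled ranks: 12.16→7, 12.43→6, 12.7→4, 13→2
Rank sum = 7 + 6 + 4 + 2 = 19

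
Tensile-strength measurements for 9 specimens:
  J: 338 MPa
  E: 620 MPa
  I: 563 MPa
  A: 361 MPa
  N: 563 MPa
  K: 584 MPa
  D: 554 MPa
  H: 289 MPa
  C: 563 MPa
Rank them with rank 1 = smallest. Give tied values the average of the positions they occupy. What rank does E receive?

9

Sorted (ascending): 289, 338, 361, 554, 563, 563, 563, 584, 620
The 3 values of 563 occupy positions 5–7 → average rank 6.
E has value 620 MPa → rank 9.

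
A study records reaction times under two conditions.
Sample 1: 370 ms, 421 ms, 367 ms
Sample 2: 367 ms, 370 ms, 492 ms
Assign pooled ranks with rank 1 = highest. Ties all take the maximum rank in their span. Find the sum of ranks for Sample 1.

12

Sorted (descending): 492, 421, 370, 370, 367, 367
The 2 values of 370 occupy positions 3–4 → each gets rank 4.
The 2 values of 367 occupy positions 5–6 → each gets rank 6.
Sample 1 values → pooled ranks: 370→4, 421→2, 367→6
Rank sum = 4 + 2 + 6 = 12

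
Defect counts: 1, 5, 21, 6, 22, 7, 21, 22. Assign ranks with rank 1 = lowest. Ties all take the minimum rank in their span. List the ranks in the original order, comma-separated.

1, 2, 5, 3, 7, 4, 5, 7

Sorted (ascending): 1, 5, 6, 7, 21, 21, 22, 22
The 2 values of 21 occupy positions 5–6 → each gets rank 5.
The 2 values of 22 occupy positions 7–8 → each gets rank 7.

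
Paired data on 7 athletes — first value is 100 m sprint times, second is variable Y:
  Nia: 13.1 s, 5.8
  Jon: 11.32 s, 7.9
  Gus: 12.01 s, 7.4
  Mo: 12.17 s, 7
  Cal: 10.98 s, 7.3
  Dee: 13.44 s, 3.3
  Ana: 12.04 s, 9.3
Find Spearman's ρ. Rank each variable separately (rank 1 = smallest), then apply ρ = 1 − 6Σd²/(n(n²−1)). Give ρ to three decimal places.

-0.679

Ranks of variable 1: 6, 2, 3, 5, 1, 7, 4
Ranks of variable 2: 2, 6, 5, 3, 4, 1, 7
d = r₁ − r₂: 4, -4, -2, 2, -3, 6, -3
d²: 16, 16, 4, 4, 9, 36, 9; Σd² = 94
ρ = 1 − 6·94/(7·48) = 1 − 564/336 = -0.679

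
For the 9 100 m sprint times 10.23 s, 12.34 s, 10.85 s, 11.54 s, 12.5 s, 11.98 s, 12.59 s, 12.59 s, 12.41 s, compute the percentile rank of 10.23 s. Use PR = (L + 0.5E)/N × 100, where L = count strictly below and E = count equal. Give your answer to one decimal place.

N = 9.
Strictly below 10.23: 0. Equal to 10.23: 1.
PR = (0 + 0.5·1)/9 × 100 = 5.6

5.6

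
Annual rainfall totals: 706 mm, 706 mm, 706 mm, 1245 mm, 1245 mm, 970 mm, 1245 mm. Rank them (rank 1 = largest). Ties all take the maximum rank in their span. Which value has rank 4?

970

Sorted (descending): 1245, 1245, 1245, 970, 706, 706, 706
The 3 values of 1245 occupy positions 1–3 → each gets rank 3.
The 3 values of 706 occupy positions 5–7 → each gets rank 7.
Rank 4 → value 970.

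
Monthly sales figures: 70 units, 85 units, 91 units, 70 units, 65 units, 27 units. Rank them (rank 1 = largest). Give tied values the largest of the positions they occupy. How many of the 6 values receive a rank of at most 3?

2

Sorted (descending): 91, 85, 70, 70, 65, 27
The 2 values of 70 occupy positions 3–4 → each gets rank 4.
Ranks ≤ 3: {1, 2} → 2 values.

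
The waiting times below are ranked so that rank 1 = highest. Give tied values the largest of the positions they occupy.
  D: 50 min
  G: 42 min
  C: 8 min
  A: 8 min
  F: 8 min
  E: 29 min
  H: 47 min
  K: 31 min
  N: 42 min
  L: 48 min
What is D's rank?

1

Sorted (descending): 50, 48, 47, 42, 42, 31, 29, 8, 8, 8
The 2 values of 42 occupy positions 4–5 → each gets rank 5.
The 3 values of 8 occupy positions 8–10 → each gets rank 10.
D has value 50 min → rank 1.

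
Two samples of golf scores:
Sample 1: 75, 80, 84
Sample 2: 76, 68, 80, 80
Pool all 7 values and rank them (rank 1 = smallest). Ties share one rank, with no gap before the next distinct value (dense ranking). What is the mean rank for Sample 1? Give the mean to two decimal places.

3.67

Sorted (ascending): 68, 75, 76, 80, 80, 80, 84
The 3 values of 80 share dense rank 4.
Remaining distinct values take the next consecutive integers.
Sample 1 values → pooled ranks: 75→2, 80→4, 84→5
Mean rank = (2 + 4 + 5) / 3 = 3.67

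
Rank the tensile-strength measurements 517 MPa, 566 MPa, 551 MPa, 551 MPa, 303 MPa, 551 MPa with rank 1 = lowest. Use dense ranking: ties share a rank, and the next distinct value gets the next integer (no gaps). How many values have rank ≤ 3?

5

Sorted (ascending): 303, 517, 551, 551, 551, 566
The 3 values of 551 share dense rank 3.
Remaining distinct values take the next consecutive integers.
Ranks ≤ 3: {1, 2, 3, 3, 3} → 5 values.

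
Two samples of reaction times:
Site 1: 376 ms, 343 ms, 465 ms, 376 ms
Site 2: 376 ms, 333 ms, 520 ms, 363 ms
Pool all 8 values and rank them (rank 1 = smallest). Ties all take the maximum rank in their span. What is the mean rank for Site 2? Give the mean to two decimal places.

Sorted (ascending): 333, 343, 363, 376, 376, 376, 465, 520
The 3 values of 376 occupy positions 4–6 → each gets rank 6.
Site 2 values → pooled ranks: 376→6, 333→1, 520→8, 363→3
Mean rank = (6 + 1 + 8 + 3) / 4 = 4.50

4.50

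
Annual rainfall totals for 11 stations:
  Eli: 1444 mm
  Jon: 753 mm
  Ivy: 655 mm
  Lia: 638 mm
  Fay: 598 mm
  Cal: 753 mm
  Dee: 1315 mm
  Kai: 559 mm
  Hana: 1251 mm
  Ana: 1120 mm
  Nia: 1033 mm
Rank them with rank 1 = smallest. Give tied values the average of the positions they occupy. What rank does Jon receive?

5.5

Sorted (ascending): 559, 598, 638, 655, 753, 753, 1033, 1120, 1251, 1315, 1444
The 2 values of 753 occupy positions 5–6 → average rank (5+6)/2 = 5.5.
Jon has value 753 mm → rank 5.5.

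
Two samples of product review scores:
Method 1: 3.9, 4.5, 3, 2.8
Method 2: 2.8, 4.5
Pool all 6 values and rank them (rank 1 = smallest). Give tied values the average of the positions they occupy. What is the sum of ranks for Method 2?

7

Sorted (ascending): 2.8, 2.8, 3, 3.9, 4.5, 4.5
The 2 values of 2.8 occupy positions 1–2 → average rank (1+2)/2 = 1.5.
The 2 values of 4.5 occupy positions 5–6 → average rank (5+6)/2 = 5.5.
Method 2 values → pooled ranks: 2.8→1.5, 4.5→5.5
Rank sum = 1.5 + 5.5 = 7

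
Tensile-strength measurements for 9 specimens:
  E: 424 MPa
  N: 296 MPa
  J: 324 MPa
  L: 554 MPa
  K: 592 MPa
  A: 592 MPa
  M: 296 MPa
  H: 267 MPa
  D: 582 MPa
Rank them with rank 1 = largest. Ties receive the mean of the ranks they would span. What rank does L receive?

4

Sorted (descending): 592, 592, 582, 554, 424, 324, 296, 296, 267
The 2 values of 592 occupy positions 1–2 → average rank (1+2)/2 = 1.5.
The 2 values of 296 occupy positions 7–8 → average rank (7+8)/2 = 7.5.
L has value 554 MPa → rank 4.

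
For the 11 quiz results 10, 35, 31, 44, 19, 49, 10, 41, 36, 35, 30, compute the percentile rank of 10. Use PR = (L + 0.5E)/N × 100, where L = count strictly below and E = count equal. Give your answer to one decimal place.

9.1

N = 11.
Strictly below 10: 0. Equal to 10: 2.
PR = (0 + 0.5·2)/11 × 100 = 9.1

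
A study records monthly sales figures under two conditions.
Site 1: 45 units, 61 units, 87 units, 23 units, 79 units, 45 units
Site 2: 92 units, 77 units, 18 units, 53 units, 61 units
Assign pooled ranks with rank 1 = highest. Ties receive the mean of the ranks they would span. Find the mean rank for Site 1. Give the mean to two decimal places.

6.25

Sorted (descending): 92, 87, 79, 77, 61, 61, 53, 45, 45, 23, 18
The 2 values of 61 occupy positions 5–6 → average rank (5+6)/2 = 5.5.
The 2 values of 45 occupy positions 8–9 → average rank (8+9)/2 = 8.5.
Site 1 values → pooled ranks: 45→8.5, 61→5.5, 87→2, 23→10, 79→3, 45→8.5
Mean rank = (8.5 + 5.5 + 2 + 10 + 3 + 8.5) / 6 = 6.25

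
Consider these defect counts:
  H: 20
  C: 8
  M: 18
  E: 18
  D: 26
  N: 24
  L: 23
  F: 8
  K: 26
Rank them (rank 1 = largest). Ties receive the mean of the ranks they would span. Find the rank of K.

1.5

Sorted (descending): 26, 26, 24, 23, 20, 18, 18, 8, 8
The 2 values of 26 occupy positions 1–2 → average rank (1+2)/2 = 1.5.
The 2 values of 18 occupy positions 6–7 → average rank (6+7)/2 = 6.5.
The 2 values of 8 occupy positions 8–9 → average rank (8+9)/2 = 8.5.
K has value 26 → rank 1.5.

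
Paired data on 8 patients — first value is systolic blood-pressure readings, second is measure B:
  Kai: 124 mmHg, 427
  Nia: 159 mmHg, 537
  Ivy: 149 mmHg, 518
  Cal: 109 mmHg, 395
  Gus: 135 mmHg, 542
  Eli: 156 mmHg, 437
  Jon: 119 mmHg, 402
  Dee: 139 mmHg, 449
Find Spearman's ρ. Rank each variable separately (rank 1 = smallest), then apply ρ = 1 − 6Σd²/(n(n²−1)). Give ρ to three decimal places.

Ranks of variable 1: 3, 8, 6, 1, 4, 7, 2, 5
Ranks of variable 2: 3, 7, 6, 1, 8, 4, 2, 5
d = r₁ − r₂: 0, 1, 0, 0, -4, 3, 0, 0
d²: 0, 1, 0, 0, 16, 9, 0, 0; Σd² = 26
ρ = 1 − 6·26/(8·63) = 1 − 156/504 = 0.690

0.690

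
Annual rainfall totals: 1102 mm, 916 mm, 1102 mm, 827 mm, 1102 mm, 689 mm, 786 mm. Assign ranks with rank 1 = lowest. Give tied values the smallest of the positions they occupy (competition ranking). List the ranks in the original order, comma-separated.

5, 4, 5, 3, 5, 1, 2

Sorted (ascending): 689, 786, 827, 916, 1102, 1102, 1102
The 3 values of 1102 occupy positions 5–7 → each gets rank 5.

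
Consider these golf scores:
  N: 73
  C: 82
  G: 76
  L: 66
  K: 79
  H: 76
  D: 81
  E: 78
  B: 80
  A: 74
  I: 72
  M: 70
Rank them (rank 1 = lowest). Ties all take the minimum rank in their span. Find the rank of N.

Sorted (ascending): 66, 70, 72, 73, 74, 76, 76, 78, 79, 80, 81, 82
The 2 values of 76 occupy positions 6–7 → each gets rank 6.
N has value 73 → rank 4.

4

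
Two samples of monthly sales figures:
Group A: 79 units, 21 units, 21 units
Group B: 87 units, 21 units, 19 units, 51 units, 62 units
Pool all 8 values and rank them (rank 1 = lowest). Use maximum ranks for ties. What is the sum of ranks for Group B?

Sorted (ascending): 19, 21, 21, 21, 51, 62, 79, 87
The 3 values of 21 occupy positions 2–4 → each gets rank 4.
Group B values → pooled ranks: 87→8, 21→4, 19→1, 51→5, 62→6
Rank sum = 8 + 4 + 1 + 5 + 6 = 24

24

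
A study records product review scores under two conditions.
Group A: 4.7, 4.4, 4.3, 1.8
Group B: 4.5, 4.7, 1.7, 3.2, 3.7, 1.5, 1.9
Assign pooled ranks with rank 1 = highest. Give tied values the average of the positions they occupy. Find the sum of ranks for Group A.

Sorted (descending): 4.7, 4.7, 4.5, 4.4, 4.3, 3.7, 3.2, 1.9, 1.8, 1.7, 1.5
The 2 values of 4.7 occupy positions 1–2 → average rank (1+2)/2 = 1.5.
Group A values → pooled ranks: 4.7→1.5, 4.4→4, 4.3→5, 1.8→9
Rank sum = 1.5 + 4 + 5 + 9 = 19.5

19.5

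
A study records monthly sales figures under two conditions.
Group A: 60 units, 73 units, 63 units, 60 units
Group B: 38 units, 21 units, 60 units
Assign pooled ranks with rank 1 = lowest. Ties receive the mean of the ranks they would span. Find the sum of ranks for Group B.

Sorted (ascending): 21, 38, 60, 60, 60, 63, 73
The 3 values of 60 occupy positions 3–5 → average rank 4.
Group B values → pooled ranks: 38→2, 21→1, 60→4
Rank sum = 2 + 1 + 4 = 7

7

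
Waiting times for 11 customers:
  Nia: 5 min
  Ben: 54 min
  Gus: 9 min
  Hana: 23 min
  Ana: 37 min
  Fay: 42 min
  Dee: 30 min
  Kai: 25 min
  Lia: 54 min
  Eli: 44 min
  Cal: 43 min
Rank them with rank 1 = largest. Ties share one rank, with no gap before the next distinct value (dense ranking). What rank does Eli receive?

2

Sorted (descending): 54, 54, 44, 43, 42, 37, 30, 25, 23, 9, 5
The 2 values of 54 share dense rank 1.
Remaining distinct values take the next consecutive integers.
Eli has value 44 min → rank 2.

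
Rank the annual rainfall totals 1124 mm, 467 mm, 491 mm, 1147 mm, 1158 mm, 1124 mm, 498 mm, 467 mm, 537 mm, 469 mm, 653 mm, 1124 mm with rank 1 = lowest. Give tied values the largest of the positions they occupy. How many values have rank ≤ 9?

7

Sorted (ascending): 467, 467, 469, 491, 498, 537, 653, 1124, 1124, 1124, 1147, 1158
The 2 values of 467 occupy positions 1–2 → each gets rank 2.
The 3 values of 1124 occupy positions 8–10 → each gets rank 10.
Ranks ≤ 9: {2, 2, 3, 4, 5, 6, 7} → 7 values.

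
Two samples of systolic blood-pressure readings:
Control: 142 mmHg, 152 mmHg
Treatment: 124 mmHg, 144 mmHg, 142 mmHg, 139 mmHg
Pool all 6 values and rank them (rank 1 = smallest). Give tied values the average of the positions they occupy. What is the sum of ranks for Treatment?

Sorted (ascending): 124, 139, 142, 142, 144, 152
The 2 values of 142 occupy positions 3–4 → average rank (3+4)/2 = 3.5.
Treatment values → pooled ranks: 124→1, 144→5, 142→3.5, 139→2
Rank sum = 1 + 5 + 3.5 + 2 = 11.5

11.5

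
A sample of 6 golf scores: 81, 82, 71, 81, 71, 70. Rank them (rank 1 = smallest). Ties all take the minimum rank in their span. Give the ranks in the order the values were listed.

4, 6, 2, 4, 2, 1

Sorted (ascending): 70, 71, 71, 81, 81, 82
The 2 values of 71 occupy positions 2–3 → each gets rank 2.
The 2 values of 81 occupy positions 4–5 → each gets rank 4.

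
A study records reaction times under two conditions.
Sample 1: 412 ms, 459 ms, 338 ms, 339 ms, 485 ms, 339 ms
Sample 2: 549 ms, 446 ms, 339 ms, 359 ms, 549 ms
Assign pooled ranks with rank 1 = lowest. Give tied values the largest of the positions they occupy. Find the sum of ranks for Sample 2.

Sorted (ascending): 338, 339, 339, 339, 359, 412, 446, 459, 485, 549, 549
The 3 values of 339 occupy positions 2–4 → each gets rank 4.
The 2 values of 549 occupy positions 10–11 → each gets rank 11.
Sample 2 values → pooled ranks: 549→11, 446→7, 339→4, 359→5, 549→11
Rank sum = 11 + 7 + 4 + 5 + 11 = 38

38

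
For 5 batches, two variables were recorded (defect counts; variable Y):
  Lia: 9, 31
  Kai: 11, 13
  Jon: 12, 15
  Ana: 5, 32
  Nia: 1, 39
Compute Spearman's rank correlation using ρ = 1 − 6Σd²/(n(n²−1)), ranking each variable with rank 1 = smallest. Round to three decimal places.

Ranks of variable 1: 3, 4, 5, 2, 1
Ranks of variable 2: 3, 1, 2, 4, 5
d = r₁ − r₂: 0, 3, 3, -2, -4
d²: 0, 9, 9, 4, 16; Σd² = 38
ρ = 1 − 6·38/(5·24) = 1 − 228/120 = -0.900

-0.900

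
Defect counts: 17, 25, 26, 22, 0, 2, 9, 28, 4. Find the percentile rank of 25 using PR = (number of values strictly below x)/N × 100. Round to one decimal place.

66.7

N = 9.
Strictly below 25: 6. Equal to 25: 1.
PR = 6/9 × 100 = 66.7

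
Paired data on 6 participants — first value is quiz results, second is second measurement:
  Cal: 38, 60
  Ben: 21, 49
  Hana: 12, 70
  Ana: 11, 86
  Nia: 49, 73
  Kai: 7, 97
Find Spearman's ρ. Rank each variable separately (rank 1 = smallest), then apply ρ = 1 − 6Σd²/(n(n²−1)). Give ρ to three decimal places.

Ranks of variable 1: 5, 4, 3, 2, 6, 1
Ranks of variable 2: 2, 1, 3, 5, 4, 6
d = r₁ − r₂: 3, 3, 0, -3, 2, -5
d²: 9, 9, 0, 9, 4, 25; Σd² = 56
ρ = 1 − 6·56/(6·35) = 1 − 336/210 = -0.600

-0.600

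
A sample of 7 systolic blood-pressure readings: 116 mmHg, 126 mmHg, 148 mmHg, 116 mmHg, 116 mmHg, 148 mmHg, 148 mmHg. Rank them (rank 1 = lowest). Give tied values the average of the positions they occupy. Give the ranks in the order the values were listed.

Sorted (ascending): 116, 116, 116, 126, 148, 148, 148
The 3 values of 116 occupy positions 1–3 → average rank 2.
The 3 values of 148 occupy positions 5–7 → average rank 6.

2, 4, 6, 2, 2, 6, 6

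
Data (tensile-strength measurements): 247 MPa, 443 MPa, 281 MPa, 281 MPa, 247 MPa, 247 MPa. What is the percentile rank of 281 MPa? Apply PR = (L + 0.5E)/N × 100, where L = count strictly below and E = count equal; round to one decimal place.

66.7

N = 6.
Strictly below 281: 3. Equal to 281: 2.
PR = (3 + 0.5·2)/6 × 100 = 66.7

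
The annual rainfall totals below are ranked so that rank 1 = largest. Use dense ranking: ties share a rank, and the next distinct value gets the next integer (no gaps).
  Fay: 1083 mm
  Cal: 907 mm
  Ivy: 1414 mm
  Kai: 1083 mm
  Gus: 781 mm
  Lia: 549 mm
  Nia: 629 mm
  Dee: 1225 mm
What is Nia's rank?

6

Sorted (descending): 1414, 1225, 1083, 1083, 907, 781, 629, 549
The 2 values of 1083 share dense rank 3.
Remaining distinct values take the next consecutive integers.
Nia has value 629 mm → rank 6.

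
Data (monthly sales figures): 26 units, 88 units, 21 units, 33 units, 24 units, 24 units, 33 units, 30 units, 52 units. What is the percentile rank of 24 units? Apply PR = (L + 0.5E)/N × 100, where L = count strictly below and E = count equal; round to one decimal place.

22.2

N = 9.
Strictly below 24: 1. Equal to 24: 2.
PR = (1 + 0.5·2)/9 × 100 = 22.2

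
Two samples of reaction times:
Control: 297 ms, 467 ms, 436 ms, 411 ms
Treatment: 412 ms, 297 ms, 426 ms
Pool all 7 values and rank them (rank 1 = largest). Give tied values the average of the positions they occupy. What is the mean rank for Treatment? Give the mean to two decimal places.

4.50

Sorted (descending): 467, 436, 426, 412, 411, 297, 297
The 2 values of 297 occupy positions 6–7 → average rank (6+7)/2 = 6.5.
Treatment values → pooled ranks: 412→4, 297→6.5, 426→3
Mean rank = (4 + 6.5 + 3) / 3 = 4.50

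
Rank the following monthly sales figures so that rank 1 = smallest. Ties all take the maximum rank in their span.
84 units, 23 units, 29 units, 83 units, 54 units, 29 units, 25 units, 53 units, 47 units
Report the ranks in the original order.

Sorted (ascending): 23, 25, 29, 29, 47, 53, 54, 83, 84
The 2 values of 29 occupy positions 3–4 → each gets rank 4.

9, 1, 4, 8, 7, 4, 2, 6, 5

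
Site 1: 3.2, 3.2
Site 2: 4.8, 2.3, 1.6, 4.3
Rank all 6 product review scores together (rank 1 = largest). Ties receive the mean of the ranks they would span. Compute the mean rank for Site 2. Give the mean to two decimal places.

Sorted (descending): 4.8, 4.3, 3.2, 3.2, 2.3, 1.6
The 2 values of 3.2 occupy positions 3–4 → average rank (3+4)/2 = 3.5.
Site 2 values → pooled ranks: 4.8→1, 2.3→5, 1.6→6, 4.3→2
Mean rank = (1 + 5 + 6 + 2) / 4 = 3.50

3.50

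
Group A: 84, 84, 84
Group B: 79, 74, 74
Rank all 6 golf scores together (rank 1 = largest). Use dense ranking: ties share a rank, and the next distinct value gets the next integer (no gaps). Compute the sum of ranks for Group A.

3

Sorted (descending): 84, 84, 84, 79, 74, 74
The 3 values of 84 share dense rank 1.
The 2 values of 74 share dense rank 3.
Remaining distinct values take the next consecutive integers.
Group A values → pooled ranks: 84→1, 84→1, 84→1
Rank sum = 1 + 1 + 1 = 3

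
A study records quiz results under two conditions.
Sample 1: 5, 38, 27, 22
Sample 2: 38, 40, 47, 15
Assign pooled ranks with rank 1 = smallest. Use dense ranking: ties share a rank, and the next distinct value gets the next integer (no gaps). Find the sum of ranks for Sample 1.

13

Sorted (ascending): 5, 15, 22, 27, 38, 38, 40, 47
The 2 values of 38 share dense rank 5.
Remaining distinct values take the next consecutive integers.
Sample 1 values → pooled ranks: 5→1, 38→5, 27→4, 22→3
Rank sum = 1 + 5 + 4 + 3 = 13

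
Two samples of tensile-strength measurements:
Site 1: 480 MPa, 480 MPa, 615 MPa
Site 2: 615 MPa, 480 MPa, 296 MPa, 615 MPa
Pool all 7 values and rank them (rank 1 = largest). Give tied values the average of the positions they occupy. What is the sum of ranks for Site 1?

Sorted (descending): 615, 615, 615, 480, 480, 480, 296
The 3 values of 615 occupy positions 1–3 → average rank 2.
The 3 values of 480 occupy positions 4–6 → average rank 5.
Site 1 values → pooled ranks: 480→5, 480→5, 615→2
Rank sum = 5 + 5 + 2 = 12

12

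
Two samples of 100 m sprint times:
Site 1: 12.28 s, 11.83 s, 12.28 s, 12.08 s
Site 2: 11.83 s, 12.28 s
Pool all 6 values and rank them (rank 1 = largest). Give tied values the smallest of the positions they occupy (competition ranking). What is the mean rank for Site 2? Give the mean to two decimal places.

Sorted (descending): 12.28, 12.28, 12.28, 12.08, 11.83, 11.83
The 3 values of 12.28 occupy positions 1–3 → each gets rank 1.
The 2 values of 11.83 occupy positions 5–6 → each gets rank 5.
Site 2 values → pooled ranks: 11.83→5, 12.28→1
Mean rank = (5 + 1) / 2 = 3.00

3.00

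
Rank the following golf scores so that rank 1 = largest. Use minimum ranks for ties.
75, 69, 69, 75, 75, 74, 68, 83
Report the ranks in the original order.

Sorted (descending): 83, 75, 75, 75, 74, 69, 69, 68
The 3 values of 75 occupy positions 2–4 → each gets rank 2.
The 2 values of 69 occupy positions 6–7 → each gets rank 6.

2, 6, 6, 2, 2, 5, 8, 1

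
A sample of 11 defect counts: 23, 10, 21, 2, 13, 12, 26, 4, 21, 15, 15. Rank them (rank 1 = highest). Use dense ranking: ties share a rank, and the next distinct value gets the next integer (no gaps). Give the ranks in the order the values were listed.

Sorted (descending): 26, 23, 21, 21, 15, 15, 13, 12, 10, 4, 2
The 2 values of 21 share dense rank 3.
The 2 values of 15 share dense rank 4.
Remaining distinct values take the next consecutive integers.

2, 7, 3, 9, 5, 6, 1, 8, 3, 4, 4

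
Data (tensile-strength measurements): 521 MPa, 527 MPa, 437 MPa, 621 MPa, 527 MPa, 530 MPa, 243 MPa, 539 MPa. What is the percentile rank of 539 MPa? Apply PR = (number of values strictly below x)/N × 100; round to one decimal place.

N = 8.
Strictly below 539: 6. Equal to 539: 1.
PR = 6/8 × 100 = 75.0

75.0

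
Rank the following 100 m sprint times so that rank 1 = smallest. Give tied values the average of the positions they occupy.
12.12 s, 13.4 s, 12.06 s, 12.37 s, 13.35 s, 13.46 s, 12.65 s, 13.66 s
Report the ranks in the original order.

2, 6, 1, 3, 5, 7, 4, 8

Sorted (ascending): 12.06, 12.12, 12.37, 12.65, 13.35, 13.4, 13.46, 13.66
No ties — each value takes its position as its rank.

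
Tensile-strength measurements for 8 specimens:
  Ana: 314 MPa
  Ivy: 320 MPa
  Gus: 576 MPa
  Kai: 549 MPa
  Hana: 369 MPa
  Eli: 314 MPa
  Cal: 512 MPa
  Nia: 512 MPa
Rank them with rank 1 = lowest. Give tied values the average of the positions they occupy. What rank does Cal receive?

Sorted (ascending): 314, 314, 320, 369, 512, 512, 549, 576
The 2 values of 314 occupy positions 1–2 → average rank (1+2)/2 = 1.5.
The 2 values of 512 occupy positions 5–6 → average rank (5+6)/2 = 5.5.
Cal has value 512 MPa → rank 5.5.

5.5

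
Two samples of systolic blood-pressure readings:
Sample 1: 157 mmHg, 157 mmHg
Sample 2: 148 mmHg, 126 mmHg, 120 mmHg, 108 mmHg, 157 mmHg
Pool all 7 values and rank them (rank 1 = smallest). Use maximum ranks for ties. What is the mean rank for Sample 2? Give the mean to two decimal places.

3.40

Sorted (ascending): 108, 120, 126, 148, 157, 157, 157
The 3 values of 157 occupy positions 5–7 → each gets rank 7.
Sample 2 values → pooled ranks: 148→4, 126→3, 120→2, 108→1, 157→7
Mean rank = (4 + 3 + 2 + 1 + 7) / 5 = 3.40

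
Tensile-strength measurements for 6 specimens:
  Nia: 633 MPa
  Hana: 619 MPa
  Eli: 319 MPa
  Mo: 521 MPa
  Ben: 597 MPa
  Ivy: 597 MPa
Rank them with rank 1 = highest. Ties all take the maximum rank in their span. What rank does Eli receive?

6

Sorted (descending): 633, 619, 597, 597, 521, 319
The 2 values of 597 occupy positions 3–4 → each gets rank 4.
Eli has value 319 MPa → rank 6.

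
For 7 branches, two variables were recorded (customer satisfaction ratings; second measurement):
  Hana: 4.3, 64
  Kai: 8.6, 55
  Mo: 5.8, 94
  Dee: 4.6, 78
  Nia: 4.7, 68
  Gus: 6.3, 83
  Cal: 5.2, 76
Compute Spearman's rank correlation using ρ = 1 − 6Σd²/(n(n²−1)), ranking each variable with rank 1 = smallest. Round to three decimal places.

Ranks of variable 1: 1, 7, 5, 2, 3, 6, 4
Ranks of variable 2: 2, 1, 7, 5, 3, 6, 4
d = r₁ − r₂: -1, 6, -2, -3, 0, 0, 0
d²: 1, 36, 4, 9, 0, 0, 0; Σd² = 50
ρ = 1 − 6·50/(7·48) = 1 − 300/336 = 0.107

0.107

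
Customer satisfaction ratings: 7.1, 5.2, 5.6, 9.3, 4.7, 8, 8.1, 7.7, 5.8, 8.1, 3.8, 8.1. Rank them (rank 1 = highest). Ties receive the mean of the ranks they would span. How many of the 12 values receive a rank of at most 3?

4

Sorted (descending): 9.3, 8.1, 8.1, 8.1, 8, 7.7, 7.1, 5.8, 5.6, 5.2, 4.7, 3.8
The 3 values of 8.1 occupy positions 2–4 → average rank 3.
Ranks ≤ 3: {1, 3, 3, 3} → 4 values.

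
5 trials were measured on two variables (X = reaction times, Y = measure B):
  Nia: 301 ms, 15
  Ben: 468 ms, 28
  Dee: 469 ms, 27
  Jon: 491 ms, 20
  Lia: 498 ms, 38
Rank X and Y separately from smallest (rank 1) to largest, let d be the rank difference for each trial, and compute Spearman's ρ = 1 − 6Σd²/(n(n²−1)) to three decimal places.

0.600

Ranks of variable 1: 1, 2, 3, 4, 5
Ranks of variable 2: 1, 4, 3, 2, 5
d = r₁ − r₂: 0, -2, 0, 2, 0
d²: 0, 4, 0, 4, 0; Σd² = 8
ρ = 1 − 6·8/(5·24) = 1 − 48/120 = 0.600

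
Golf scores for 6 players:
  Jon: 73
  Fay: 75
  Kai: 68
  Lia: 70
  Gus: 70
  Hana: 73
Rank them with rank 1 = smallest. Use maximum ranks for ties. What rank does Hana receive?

5

Sorted (ascending): 68, 70, 70, 73, 73, 75
The 2 values of 70 occupy positions 2–3 → each gets rank 3.
The 2 values of 73 occupy positions 4–5 → each gets rank 5.
Hana has value 73 → rank 5.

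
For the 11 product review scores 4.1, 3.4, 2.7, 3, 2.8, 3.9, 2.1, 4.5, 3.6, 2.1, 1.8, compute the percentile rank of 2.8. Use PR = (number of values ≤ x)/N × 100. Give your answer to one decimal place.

45.5

N = 11.
Strictly below 2.8: 4. Equal to 2.8: 1.
PR = 5/11 × 100 = 45.5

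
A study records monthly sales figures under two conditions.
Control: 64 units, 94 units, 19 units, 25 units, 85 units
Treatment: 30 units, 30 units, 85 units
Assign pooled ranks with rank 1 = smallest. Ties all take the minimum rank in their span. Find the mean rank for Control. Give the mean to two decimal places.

4.40

Sorted (ascending): 19, 25, 30, 30, 64, 85, 85, 94
The 2 values of 30 occupy positions 3–4 → each gets rank 3.
The 2 values of 85 occupy positions 6–7 → each gets rank 6.
Control values → pooled ranks: 64→5, 94→8, 19→1, 25→2, 85→6
Mean rank = (5 + 8 + 1 + 2 + 6) / 5 = 4.40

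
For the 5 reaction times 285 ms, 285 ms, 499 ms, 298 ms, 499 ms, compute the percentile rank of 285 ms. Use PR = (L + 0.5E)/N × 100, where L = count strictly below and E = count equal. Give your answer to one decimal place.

N = 5.
Strictly below 285: 0. Equal to 285: 2.
PR = (0 + 0.5·2)/5 × 100 = 20.0

20.0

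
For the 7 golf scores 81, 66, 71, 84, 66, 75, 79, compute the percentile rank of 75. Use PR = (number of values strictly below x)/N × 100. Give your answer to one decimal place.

42.9

N = 7.
Strictly below 75: 3. Equal to 75: 1.
PR = 3/7 × 100 = 42.9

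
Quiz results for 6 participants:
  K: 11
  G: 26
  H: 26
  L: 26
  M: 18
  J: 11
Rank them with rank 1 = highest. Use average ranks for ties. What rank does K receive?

Sorted (descending): 26, 26, 26, 18, 11, 11
The 3 values of 26 occupy positions 1–3 → average rank 2.
The 2 values of 11 occupy positions 5–6 → average rank (5+6)/2 = 5.5.
K has value 11 → rank 5.5.

5.5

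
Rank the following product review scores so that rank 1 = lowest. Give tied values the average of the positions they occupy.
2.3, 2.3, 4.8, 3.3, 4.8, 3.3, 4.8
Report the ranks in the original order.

1.5, 1.5, 6, 3.5, 6, 3.5, 6

Sorted (ascending): 2.3, 2.3, 3.3, 3.3, 4.8, 4.8, 4.8
The 2 values of 2.3 occupy positions 1–2 → average rank (1+2)/2 = 1.5.
The 2 values of 3.3 occupy positions 3–4 → average rank (3+4)/2 = 3.5.
The 3 values of 4.8 occupy positions 5–7 → average rank 6.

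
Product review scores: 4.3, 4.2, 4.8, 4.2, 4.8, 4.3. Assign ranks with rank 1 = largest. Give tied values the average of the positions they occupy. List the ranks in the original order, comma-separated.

3.5, 5.5, 1.5, 5.5, 1.5, 3.5

Sorted (descending): 4.8, 4.8, 4.3, 4.3, 4.2, 4.2
The 2 values of 4.8 occupy positions 1–2 → average rank (1+2)/2 = 1.5.
The 2 values of 4.3 occupy positions 3–4 → average rank (3+4)/2 = 3.5.
The 2 values of 4.2 occupy positions 5–6 → average rank (5+6)/2 = 5.5.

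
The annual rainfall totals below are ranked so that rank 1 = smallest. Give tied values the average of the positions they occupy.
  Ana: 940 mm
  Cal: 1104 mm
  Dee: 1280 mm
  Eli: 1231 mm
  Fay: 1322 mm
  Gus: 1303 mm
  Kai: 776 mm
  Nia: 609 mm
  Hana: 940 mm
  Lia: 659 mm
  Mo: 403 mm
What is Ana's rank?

5.5

Sorted (ascending): 403, 609, 659, 776, 940, 940, 1104, 1231, 1280, 1303, 1322
The 2 values of 940 occupy positions 5–6 → average rank (5+6)/2 = 5.5.
Ana has value 940 mm → rank 5.5.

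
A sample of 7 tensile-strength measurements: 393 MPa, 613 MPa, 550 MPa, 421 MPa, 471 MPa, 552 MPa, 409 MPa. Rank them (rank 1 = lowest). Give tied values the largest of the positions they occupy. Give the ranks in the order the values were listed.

Sorted (ascending): 393, 409, 421, 471, 550, 552, 613
No ties — each value takes its position as its rank.

1, 7, 5, 3, 4, 6, 2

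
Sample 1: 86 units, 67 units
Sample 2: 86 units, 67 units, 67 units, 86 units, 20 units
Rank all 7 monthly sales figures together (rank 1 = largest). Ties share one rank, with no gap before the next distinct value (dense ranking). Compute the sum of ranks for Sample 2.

Sorted (descending): 86, 86, 86, 67, 67, 67, 20
The 3 values of 86 share dense rank 1.
The 3 values of 67 share dense rank 2.
Remaining distinct values take the next consecutive integers.
Sample 2 values → pooled ranks: 86→1, 67→2, 67→2, 86→1, 20→3
Rank sum = 1 + 2 + 2 + 1 + 3 = 9

9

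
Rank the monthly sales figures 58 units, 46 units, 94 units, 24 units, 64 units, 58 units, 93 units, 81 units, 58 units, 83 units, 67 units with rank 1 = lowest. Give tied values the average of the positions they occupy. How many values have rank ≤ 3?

2

Sorted (ascending): 24, 46, 58, 58, 58, 64, 67, 81, 83, 93, 94
The 3 values of 58 occupy positions 3–5 → average rank 4.
Ranks ≤ 3: {1, 2} → 2 values.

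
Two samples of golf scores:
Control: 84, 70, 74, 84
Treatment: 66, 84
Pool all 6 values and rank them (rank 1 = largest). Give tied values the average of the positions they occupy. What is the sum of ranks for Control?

Sorted (descending): 84, 84, 84, 74, 70, 66
The 3 values of 84 occupy positions 1–3 → average rank 2.
Control values → pooled ranks: 84→2, 70→5, 74→4, 84→2
Rank sum = 2 + 5 + 4 + 2 = 13

13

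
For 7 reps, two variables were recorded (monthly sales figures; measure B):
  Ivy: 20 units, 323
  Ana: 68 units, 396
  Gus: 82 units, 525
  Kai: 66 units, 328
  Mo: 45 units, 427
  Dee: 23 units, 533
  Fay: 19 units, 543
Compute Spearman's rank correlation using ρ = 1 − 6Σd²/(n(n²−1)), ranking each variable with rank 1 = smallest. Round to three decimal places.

-0.214

Ranks of variable 1: 2, 6, 7, 5, 4, 3, 1
Ranks of variable 2: 1, 3, 5, 2, 4, 6, 7
d = r₁ − r₂: 1, 3, 2, 3, 0, -3, -6
d²: 1, 9, 4, 9, 0, 9, 36; Σd² = 68
ρ = 1 − 6·68/(7·48) = 1 − 408/336 = -0.214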